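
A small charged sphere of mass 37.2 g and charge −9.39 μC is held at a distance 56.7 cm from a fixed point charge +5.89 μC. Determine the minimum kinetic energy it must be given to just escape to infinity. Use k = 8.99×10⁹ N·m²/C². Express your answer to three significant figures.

To just escape, total mechanical energy must reach zero at infinity: ½mv²_min + U = 0, so ½mv²_min = −U = |kQq|/r.
|U| = |kQq|/r = (8.99×10⁹ N·m²/C²)(5.89×10⁻⁶)(9.39×10⁻⁶)/(0.567) = 0.877 J.

0.877 J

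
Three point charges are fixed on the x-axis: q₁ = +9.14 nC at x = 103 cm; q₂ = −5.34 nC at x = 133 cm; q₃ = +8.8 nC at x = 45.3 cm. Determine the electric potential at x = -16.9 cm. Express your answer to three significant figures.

164 V

The total potential is the scalar sum of each charge's contribution, V = Σ kqᵢ/rᵢ.
Distances from the field point to each charge: r₁ = 1.20 m, r₂ = 1.50 m, r₃ = 0.622 m.
V = k[(9.14×10⁻⁹)/(1.20) + (-5.34×10⁻⁹)/(1.50) + (8.80×10⁻⁹)/(0.622)] = 164 V.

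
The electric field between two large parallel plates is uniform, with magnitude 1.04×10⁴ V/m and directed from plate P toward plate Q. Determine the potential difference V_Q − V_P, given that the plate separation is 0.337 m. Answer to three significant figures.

-3500 V

In a uniform field, potential decreases in the direction of E: ΔV = −E·d for a displacement d parallel to E.
Going from P to Q is a displacement of 0.337 m along the field, so V_Q − V_P = −Ed = -3500 V.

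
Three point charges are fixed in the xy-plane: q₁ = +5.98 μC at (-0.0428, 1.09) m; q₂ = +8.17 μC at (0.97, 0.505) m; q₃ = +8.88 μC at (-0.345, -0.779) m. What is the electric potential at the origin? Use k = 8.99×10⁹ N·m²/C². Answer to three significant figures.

The total potential is the scalar sum of each charge's contribution, V = Σ kqᵢ/rᵢ.
Distances from the field point to each charge: r₁ = 1.09 m, r₂ = 1.09 m, r₃ = 0.852 m.
V = k[(5.98×10⁻⁶)/(1.09) + (8.17×10⁻⁶)/(1.09) + (8.88×10⁻⁶)/(0.852)] = 2.10×10⁵ V.

2.10×10⁵ V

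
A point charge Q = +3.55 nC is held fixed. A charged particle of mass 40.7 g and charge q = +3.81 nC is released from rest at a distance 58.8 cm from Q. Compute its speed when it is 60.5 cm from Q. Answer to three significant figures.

5.34×10⁻⁴ m/s

Only the electrostatic force acts, so mechanical energy is conserved: ½mv² = U₁ − U₂ = kQq(1/r₁ − 1/r₂).
U₁ − U₂ = (8.99×10⁹ N·m²/C²)(3.55×10⁻⁹ C)(3.81×10⁻⁹ C)(1/0.588 − 1/0.605) = 5.81×10⁻⁹ J.
v = √(2·5.81×10⁻⁹/0.0407) = 5.34×10⁻⁴ m/s.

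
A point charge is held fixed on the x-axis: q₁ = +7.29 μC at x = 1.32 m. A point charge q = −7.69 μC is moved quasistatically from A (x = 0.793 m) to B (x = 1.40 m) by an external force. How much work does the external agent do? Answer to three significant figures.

-5.34 J

For quasistatic motion the external work equals the change in potential energy: W_ext = qΔV = q(V_B − V_A).
At A: distance to the source charge is 0.527 m; V_A = kq₁/r = 1.24×10⁵ V.
At B: distance to the source charge is 0.0800 m; V_B = kq₁/r = 8.19×10⁵ V.
ΔV = V_B − V_A = 6.95×10⁵ V.
W_ext = qΔV = (-7.69×10⁻⁶ C)(6.95×10⁵ V) = -5.34 J.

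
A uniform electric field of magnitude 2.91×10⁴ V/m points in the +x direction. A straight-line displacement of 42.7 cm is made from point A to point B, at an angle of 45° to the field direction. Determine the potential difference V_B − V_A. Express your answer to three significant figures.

-8790 V

Only the component of displacement along E changes the potential: ΔV = −E·d·cosθ.
ΔV = −(2.91×10⁴ V/m)(0.427 m)cos45° = -8790 V.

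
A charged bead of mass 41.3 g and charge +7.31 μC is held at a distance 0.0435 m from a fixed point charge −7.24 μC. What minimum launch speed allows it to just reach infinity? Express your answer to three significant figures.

23.0 m/s

To just escape, total mechanical energy must reach zero at infinity: ½mv²_min + U = 0, so ½mv²_min = −U = |kQq|/r.
|U| = |kQq|/r = (8.99×10⁹ N·m²/C²)(7.24×10⁻⁶)(7.31×10⁻⁶)/(0.0435) = 10.9 J.
v_min = √(2|U|/m) = √(2·10.9/0.0413) = 23.0 m/s.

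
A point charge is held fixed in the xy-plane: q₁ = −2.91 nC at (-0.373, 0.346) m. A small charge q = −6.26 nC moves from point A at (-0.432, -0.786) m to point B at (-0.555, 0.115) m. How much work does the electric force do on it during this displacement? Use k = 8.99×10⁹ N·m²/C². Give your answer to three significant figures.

The work done by the electric force is W_field = −ΔU = −q(V_B − V_A) = q(V_A − V_B).
At A: distance to the source charge is 1.13 m; V_A = kq₁/r = -23.1 V.
At B: distance to the source charge is 0.294 m; V_B = kq₁/r = -89.0 V.
ΔV = V_B − V_A = -65.9 V.
W_field = −qΔV = −(-6.26×10⁻⁹ C)(-65.9 V) = -4.12×10⁻⁷ J.

-4.12×10⁻⁷ J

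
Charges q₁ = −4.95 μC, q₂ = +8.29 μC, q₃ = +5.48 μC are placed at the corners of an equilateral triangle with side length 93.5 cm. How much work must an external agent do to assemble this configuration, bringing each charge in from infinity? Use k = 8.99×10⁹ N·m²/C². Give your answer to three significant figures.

The assembly work is the sum of pairwise potential energies, U = Σ_{i<j} kqᵢqⱼ/rᵢⱼ.
All three pair separations equal the side length, 0.935 m.
U = (-0.395) + (-0.261) + (0.437) = -0.219 J.

-0.219 J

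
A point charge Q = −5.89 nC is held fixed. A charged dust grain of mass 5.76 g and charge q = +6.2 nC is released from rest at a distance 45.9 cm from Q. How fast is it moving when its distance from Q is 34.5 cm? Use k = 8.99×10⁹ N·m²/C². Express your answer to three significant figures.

Only the electrostatic force acts, so mechanical energy is conserved: ½mv² = U₁ − U₂ = kQq(1/r₁ − 1/r₂).
U₁ − U₂ = (8.99×10⁹ N·m²/C²)(-5.89×10⁻⁹ C)(6.20×10⁻⁹ C)(1/0.459 − 1/0.345) = 2.36×10⁻⁷ J.
v = √(2·2.36×10⁻⁷/5.76×10⁻³) = 9.06×10⁻³ m/s.

9.06×10⁻³ m/s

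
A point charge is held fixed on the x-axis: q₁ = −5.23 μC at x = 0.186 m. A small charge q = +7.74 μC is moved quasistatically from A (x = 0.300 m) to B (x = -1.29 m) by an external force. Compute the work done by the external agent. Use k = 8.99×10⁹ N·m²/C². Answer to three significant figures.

For quasistatic motion the external work equals the change in potential energy: W_ext = qΔV = q(V_B − V_A).
At A: distance to the source charge is 0.114 m; V_A = kq₁/r = -4.12×10⁵ V.
At B: distance to the source charge is 1.48 m; V_B = kq₁/r = -3.19×10⁴ V.
ΔV = V_B − V_A = 3.81×10⁵ V.
W_ext = qΔV = (7.74×10⁻⁶ C)(3.81×10⁵ V) = 2.95 J.

2.95 J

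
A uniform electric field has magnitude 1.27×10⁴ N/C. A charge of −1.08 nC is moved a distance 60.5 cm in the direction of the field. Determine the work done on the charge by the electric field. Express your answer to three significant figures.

The potential change for a displacement 60.5 cm in the direction of the field is ΔV = −Ed = -7680 V.
W_field = −qΔV = -8.30×10⁻⁶ J.

-8.30×10⁻⁶ J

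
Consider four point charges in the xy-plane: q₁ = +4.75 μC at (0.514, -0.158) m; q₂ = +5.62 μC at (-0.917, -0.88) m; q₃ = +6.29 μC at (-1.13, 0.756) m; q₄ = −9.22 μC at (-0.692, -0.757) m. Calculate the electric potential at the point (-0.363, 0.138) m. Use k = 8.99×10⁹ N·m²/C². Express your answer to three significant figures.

6.02×10⁴ V

Electric potential is a scalar, so the contributions from each charge add algebraically: V = Σ kqᵢ/rᵢ.
Distances from the field point to each charge: r₁ = 0.926 m, r₂ = 1.16 m, r₃ = 0.985 m, r₄ = 0.954 m.
V = k[(4.75×10⁻⁶)/(0.926) + (5.62×10⁻⁶)/(1.16) + (6.29×10⁻⁶)/(0.985) + (-9.22×10⁻⁶)/(0.954)] = 6.02×10⁴ V.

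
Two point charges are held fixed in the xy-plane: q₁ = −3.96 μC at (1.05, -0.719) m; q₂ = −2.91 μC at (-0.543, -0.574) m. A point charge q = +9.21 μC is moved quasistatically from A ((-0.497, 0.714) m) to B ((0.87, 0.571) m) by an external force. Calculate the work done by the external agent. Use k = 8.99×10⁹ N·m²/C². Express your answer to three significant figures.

-0.0418 J

For quasistatic motion the external work equals the change in potential energy: W_ext = qΔV = q(V_B − V_A).
At A: distances to the source charges are 2.11 m, 1.29 m; V_A = Σ kqᵢ/rᵢ = -3.72×10⁴ V.
At B: distances to the source charges are 1.30 m, 1.82 m; V_B = Σ kqᵢ/rᵢ = -4.17×10⁴ V.
ΔV = V_B − V_A = -4540 V.
W_ext = qΔV = (9.21×10⁻⁶ C)(-4540 V) = -0.0418 J.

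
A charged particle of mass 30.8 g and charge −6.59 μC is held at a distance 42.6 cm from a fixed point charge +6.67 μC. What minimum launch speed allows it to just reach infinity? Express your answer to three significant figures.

7.76 m/s

To just escape, total mechanical energy must reach zero at infinity: ½mv²_min + U = 0, so ½mv²_min = −U = |kQq|/r.
|U| = |kQq|/r = (8.99×10⁹ N·m²/C²)(6.67×10⁻⁶)(6.59×10⁻⁶)/(0.426) = 0.928 J.
v_min = √(2|U|/m) = √(2·0.928/0.0308) = 7.76 m/s.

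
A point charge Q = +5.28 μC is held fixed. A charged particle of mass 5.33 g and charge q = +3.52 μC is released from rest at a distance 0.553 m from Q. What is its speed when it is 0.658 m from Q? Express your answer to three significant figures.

Only the electrostatic force acts, so mechanical energy is conserved: ½mv² = U₁ − U₂ = kQq(1/r₁ − 1/r₂).
U₁ − U₂ = (8.99×10⁹ N·m²/C²)(5.28×10⁻⁶ C)(3.52×10⁻⁶ C)(1/0.553 − 1/0.658) = 0.0482 J.
v = √(2·0.0482/5.33×10⁻³) = 4.25 m/s.

4.25 m/s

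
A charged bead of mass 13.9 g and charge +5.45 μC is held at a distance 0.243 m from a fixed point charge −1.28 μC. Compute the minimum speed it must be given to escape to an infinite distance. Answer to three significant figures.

To just escape, total mechanical energy must reach zero at infinity: ½mv²_min + U = 0, so ½mv²_min = −U = |kQq|/r.
|U| = |kQq|/r = (8.99×10⁹ N·m²/C²)(1.28×10⁻⁶)(5.45×10⁻⁶)/(0.243) = 0.258 J.
v_min = √(2|U|/m) = √(2·0.258/0.0139) = 6.09 m/s.

6.09 m/s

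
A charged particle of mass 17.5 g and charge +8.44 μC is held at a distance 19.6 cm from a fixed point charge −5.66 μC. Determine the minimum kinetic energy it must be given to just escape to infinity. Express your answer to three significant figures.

2.19 J

To just escape, total mechanical energy must reach zero at infinity: ½mv²_min + U = 0, so ½mv²_min = −U = |kQq|/r.
|U| = |kQq|/r = (8.99×10⁹ N·m²/C²)(5.66×10⁻⁶)(8.44×10⁻⁶)/(0.196) = 2.19 J.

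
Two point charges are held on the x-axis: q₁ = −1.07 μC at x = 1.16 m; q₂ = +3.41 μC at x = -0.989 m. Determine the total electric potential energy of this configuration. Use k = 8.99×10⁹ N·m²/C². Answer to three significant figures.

-0.0153 J

The work to assemble the configuration equals its total potential energy, U = Σ kqᵢqⱼ/rᵢⱼ over all pairs.
Pair separations: r₁₂ = 2.15 m.
U = (-0.0153) = -0.0153 J.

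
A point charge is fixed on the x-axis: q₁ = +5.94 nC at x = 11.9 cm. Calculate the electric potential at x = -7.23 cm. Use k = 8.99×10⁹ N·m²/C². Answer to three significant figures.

279 V

The total potential is the scalar sum of each charge's contribution, V = Σ kqᵢ/rᵢ.
V = k[(5.94×10⁻⁹)/(0.191)] = 279 V.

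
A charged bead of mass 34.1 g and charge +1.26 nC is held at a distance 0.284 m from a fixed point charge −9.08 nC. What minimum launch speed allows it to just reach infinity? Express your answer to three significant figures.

4.61×10⁻³ m/s

To just escape, total mechanical energy must reach zero at infinity: ½mv²_min + U = 0, so ½mv²_min = −U = |kQq|/r.
|U| = |kQq|/r = (8.99×10⁹ N·m²/C²)(9.08×10⁻⁹)(1.26×10⁻⁹)/(0.284) = 3.62×10⁻⁷ J.
v_min = √(2|U|/m) = √(2·3.62×10⁻⁷/0.0341) = 4.61×10⁻³ m/s.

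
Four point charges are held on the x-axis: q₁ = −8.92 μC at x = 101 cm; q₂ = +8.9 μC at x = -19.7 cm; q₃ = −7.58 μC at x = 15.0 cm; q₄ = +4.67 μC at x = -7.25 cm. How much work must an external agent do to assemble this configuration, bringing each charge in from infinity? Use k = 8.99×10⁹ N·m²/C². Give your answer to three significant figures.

The assembly work is the sum of pairwise potential energies, U = Σ_{i<j} kqᵢqⱼ/rᵢⱼ.
Pair separations: r₁₂ = 1.21 m, r₁₃ = 0.860 m, r₁₄ = 1.08 m, r₂₃ = 0.347 m, r₂₄ = 0.124 m, r₃₄ = 0.222 m.
Summing all 6 pair terms gives U = -0.407 J.

-0.407 J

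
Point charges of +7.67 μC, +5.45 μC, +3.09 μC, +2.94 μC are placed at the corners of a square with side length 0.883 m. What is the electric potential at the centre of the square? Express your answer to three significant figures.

2.76×10⁵ V

Electric potential is a scalar, so the contributions from each charge add algebraically: V = Σ kqᵢ/rᵢ.
The distance from each corner to the centre is a√2/2 = 0.624 m.
V = k[(7.67×10⁻⁶)/(0.624) + (5.45×10⁻⁶)/(0.624) + (3.09×10⁻⁶)/(0.624) + (2.94×10⁻⁶)/(0.624)] = 2.76×10⁵ V.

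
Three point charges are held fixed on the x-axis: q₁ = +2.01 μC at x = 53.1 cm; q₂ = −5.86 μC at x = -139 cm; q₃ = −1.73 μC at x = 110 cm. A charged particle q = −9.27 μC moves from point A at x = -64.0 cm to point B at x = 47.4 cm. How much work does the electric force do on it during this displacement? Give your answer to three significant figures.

3.04 J

The work done by the electric force is W_field = −ΔU = −q(V_B − V_A) = q(V_A − V_B).
At A: distances to the source charges are 1.17 m, 0.750 m, 1.74 m; V_A = Σ kqᵢ/rᵢ = -6.37×10⁴ V.
At B: distances to the source charges are 0.0570 m, 1.86 m, 0.626 m; V_B = Σ kqᵢ/rᵢ = 2.64×10⁵ V.
ΔV = V_B − V_A = 3.28×10⁵ V.
W_field = −qΔV = −(-9.27×10⁻⁶ C)(3.28×10⁵ V) = 3.04 J.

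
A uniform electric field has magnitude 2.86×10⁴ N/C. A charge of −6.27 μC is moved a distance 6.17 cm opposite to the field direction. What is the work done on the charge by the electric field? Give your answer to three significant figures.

The potential change for a displacement 6.17 cm opposite to the field direction is ΔV = +Ed = 1760 V.
W_field = −qΔV = 0.0111 J.

0.0111 J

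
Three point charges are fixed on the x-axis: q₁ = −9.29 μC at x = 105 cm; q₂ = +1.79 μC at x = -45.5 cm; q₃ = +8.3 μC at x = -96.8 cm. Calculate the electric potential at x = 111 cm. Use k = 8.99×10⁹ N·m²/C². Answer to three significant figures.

The total potential is the scalar sum of each charge's contribution, V = Σ kqᵢ/rᵢ.
Distances from the field point to each charge: r₁ = 0.0600 m, r₂ = 1.57 m, r₃ = 2.08 m.
V = k[(-9.29×10⁻⁶)/(0.0600) + (1.79×10⁻⁶)/(1.57) + (8.30×10⁻⁶)/(2.08)] = -1.35×10⁶ V.

-1.35×10⁶ V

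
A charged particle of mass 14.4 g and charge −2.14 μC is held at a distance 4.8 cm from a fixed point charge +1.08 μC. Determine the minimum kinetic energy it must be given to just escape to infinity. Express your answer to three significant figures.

0.433 J

To just escape, total mechanical energy must reach zero at infinity: ½mv²_min + U = 0, so ½mv²_min = −U = |kQq|/r.
|U| = |kQq|/r = (8.99×10⁹ N·m²/C²)(1.08×10⁻⁶)(2.14×10⁻⁶)/(0.0480) = 0.433 J.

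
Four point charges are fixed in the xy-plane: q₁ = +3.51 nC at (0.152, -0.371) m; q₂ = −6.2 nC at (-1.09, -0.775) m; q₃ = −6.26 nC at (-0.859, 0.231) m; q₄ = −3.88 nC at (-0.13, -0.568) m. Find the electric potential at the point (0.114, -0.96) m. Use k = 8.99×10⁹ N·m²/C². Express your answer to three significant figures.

Electric potential is a scalar, so the contributions from each charge add algebraically: V = Σ kqᵢ/rᵢ.
Distances from the field point to each charge: r₁ = 0.590 m, r₂ = 1.22 m, r₃ = 1.54 m, r₄ = 0.462 m.
V = k[(3.51×10⁻⁹)/(0.590) + (-6.20×10⁻⁹)/(1.22) + (-6.26×10⁻⁹)/(1.54) + (-3.88×10⁻⁹)/(0.462)] = -104 V.

-104 V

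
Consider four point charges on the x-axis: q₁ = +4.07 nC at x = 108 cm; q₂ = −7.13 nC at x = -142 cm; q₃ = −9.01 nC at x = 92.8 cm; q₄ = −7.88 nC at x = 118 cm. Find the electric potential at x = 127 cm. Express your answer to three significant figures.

-855 V

Electric potential is a scalar, so the contributions from each charge add algebraically: V = Σ kqᵢ/rᵢ.
Distances from the field point to each charge: r₁ = 0.190 m, r₂ = 2.69 m, r₃ = 0.342 m, r₄ = 0.0900 m.
V = k[(4.07×10⁻⁹)/(0.190) + (-7.13×10⁻⁹)/(2.69) + (-9.01×10⁻⁹)/(0.342) + (-7.88×10⁻⁹)/(0.0900)] = -855 V.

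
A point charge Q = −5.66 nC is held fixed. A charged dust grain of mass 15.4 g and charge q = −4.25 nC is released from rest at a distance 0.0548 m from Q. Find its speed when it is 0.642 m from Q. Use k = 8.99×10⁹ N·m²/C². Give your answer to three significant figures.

Only the electrostatic force acts, so mechanical energy is conserved: ½mv² = U₁ − U₂ = kQq(1/r₁ − 1/r₂).
U₁ − U₂ = (8.99×10⁹ N·m²/C²)(-5.66×10⁻⁹ C)(-4.25×10⁻⁹ C)(1/0.0548 − 1/0.642) = 3.61×10⁻⁶ J.
v = √(2·3.61×10⁻⁶/0.0154) = 0.0217 m/s.

0.0217 m/s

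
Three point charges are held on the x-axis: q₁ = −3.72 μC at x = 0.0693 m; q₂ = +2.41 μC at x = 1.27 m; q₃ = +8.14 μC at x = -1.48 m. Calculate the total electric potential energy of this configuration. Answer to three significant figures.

The work to assemble the configuration equals its total potential energy, U = Σ kqᵢqⱼ/rᵢⱼ over all pairs.
Pair separations: r₁₂ = 1.20 m, r₁₃ = 1.55 m, r₂₃ = 2.75 m.
U = (-0.0671) + (-0.176) + (0.0641) = -0.179 J.

-0.179 J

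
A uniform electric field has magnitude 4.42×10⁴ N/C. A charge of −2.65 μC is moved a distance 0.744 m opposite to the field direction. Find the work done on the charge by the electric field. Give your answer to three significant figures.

0.0871 J

The potential change for a displacement 0.744 m opposite to the field direction is ΔV = +Ed = 3.29×10⁴ V.
W_field = −qΔV = 0.0871 J.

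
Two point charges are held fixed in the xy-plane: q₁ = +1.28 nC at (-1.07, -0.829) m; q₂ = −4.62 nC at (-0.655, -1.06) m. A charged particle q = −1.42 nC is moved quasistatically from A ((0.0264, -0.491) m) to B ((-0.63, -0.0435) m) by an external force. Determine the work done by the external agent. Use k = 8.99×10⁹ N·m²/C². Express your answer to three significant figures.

-1.23×10⁻⁸ J

For quasistatic motion the external work equals the change in potential energy: W_ext = qΔV = q(V_B − V_A).
At A: distances to the source charges are 1.15 m, 0.888 m; V_A = Σ kqᵢ/rᵢ = -36.8 V.
At B: distances to the source charges are 0.900 m, 1.02 m; V_B = Σ kqᵢ/rᵢ = -28.1 V.
ΔV = V_B − V_A = 8.69 V.
W_ext = qΔV = (-1.42×10⁻⁹ C)(8.69 V) = -1.23×10⁻⁸ J.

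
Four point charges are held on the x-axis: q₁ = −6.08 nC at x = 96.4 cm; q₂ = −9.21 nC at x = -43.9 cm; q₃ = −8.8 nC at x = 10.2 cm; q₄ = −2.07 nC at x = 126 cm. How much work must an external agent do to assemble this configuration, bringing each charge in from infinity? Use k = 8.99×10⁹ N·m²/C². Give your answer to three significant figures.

2.89×10⁻⁶ J

The work to assemble the configuration equals its total potential energy, U = Σ kqᵢqⱼ/rᵢⱼ over all pairs.
Pair separations: r₁₂ = 1.40 m, r₁₃ = 0.862 m, r₁₄ = 0.296 m, r₂₃ = 0.541 m, r₂₄ = 1.70 m, r₃₄ = 1.16 m.
Summing all 6 pair terms gives U = 2.89×10⁻⁶ J.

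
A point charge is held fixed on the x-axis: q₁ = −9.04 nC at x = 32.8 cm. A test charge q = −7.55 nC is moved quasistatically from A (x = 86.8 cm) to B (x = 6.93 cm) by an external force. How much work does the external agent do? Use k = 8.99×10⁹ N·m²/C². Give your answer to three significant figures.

For quasistatic motion the external work equals the change in potential energy: W_ext = qΔV = q(V_B − V_A).
At A: distance to the source charge is 0.540 m; V_A = kq₁/r = -150 V.
At B: distance to the source charge is 0.259 m; V_B = kq₁/r = -314 V.
ΔV = V_B − V_A = -164 V.
W_ext = qΔV = (-7.55×10⁻⁹ C)(-164 V) = 1.24×10⁻⁶ J.

1.24×10⁻⁶ J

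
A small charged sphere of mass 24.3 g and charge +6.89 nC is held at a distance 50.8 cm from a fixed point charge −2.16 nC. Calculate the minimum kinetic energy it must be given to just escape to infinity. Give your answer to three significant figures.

2.63×10⁻⁷ J

To just escape, total mechanical energy must reach zero at infinity: ½mv²_min + U = 0, so ½mv²_min = −U = |kQq|/r.
|U| = |kQq|/r = (8.99×10⁹ N·m²/C²)(2.16×10⁻⁹)(6.89×10⁻⁹)/(0.508) = 2.63×10⁻⁷ J.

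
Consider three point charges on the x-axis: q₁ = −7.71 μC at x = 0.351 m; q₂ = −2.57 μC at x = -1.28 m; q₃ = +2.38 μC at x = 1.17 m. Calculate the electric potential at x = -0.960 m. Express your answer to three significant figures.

The total potential is the scalar sum of each charge's contribution, V = Σ kqᵢ/rᵢ.
Distances from the field point to each charge: r₁ = 1.31 m, r₂ = 0.320 m, r₃ = 2.13 m.
V = k[(-7.71×10⁻⁶)/(1.31) + (-2.57×10⁻⁶)/(0.320) + (2.38×10⁻⁶)/(2.13)] = -1.15×10⁵ V.

-1.15×10⁵ V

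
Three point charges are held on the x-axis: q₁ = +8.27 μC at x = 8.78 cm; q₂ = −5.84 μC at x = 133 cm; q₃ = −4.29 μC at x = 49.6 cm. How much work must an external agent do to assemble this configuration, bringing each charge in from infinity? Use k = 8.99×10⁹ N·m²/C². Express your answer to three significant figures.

The assembly work is the sum of pairwise potential energies, U = Σ_{i<j} kqᵢqⱼ/rᵢⱼ.
Pair separations: r₁₂ = 1.24 m, r₁₃ = 0.408 m, r₂₃ = 0.834 m.
U = (-0.350) + (-0.781) + (0.270) = -0.861 J.

-0.861 J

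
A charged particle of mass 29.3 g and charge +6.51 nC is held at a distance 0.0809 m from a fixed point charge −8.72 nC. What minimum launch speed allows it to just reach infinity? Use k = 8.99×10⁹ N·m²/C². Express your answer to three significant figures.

0.0208 m/s

To just escape, total mechanical energy must reach zero at infinity: ½mv²_min + U = 0, so ½mv²_min = −U = |kQq|/r.
|U| = |kQq|/r = (8.99×10⁹ N·m²/C²)(8.72×10⁻⁹)(6.51×10⁻⁹)/(0.0809) = 6.31×10⁻⁶ J.
v_min = √(2|U|/m) = √(2·6.31×10⁻⁶/0.0293) = 0.0208 m/s.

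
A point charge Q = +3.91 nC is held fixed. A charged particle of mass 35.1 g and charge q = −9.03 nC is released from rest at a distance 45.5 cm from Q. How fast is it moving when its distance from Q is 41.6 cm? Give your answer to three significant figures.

1.93×10⁻³ m/s

Only the electrostatic force acts, so mechanical energy is conserved: ½mv² = U₁ − U₂ = kQq(1/r₁ − 1/r₂).
U₁ − U₂ = (8.99×10⁹ N·m²/C²)(3.91×10⁻⁹ C)(-9.03×10⁻⁹ C)(1/0.455 − 1/0.416) = 6.54×10⁻⁸ J.
v = √(2·6.54×10⁻⁸/0.0351) = 1.93×10⁻³ m/s.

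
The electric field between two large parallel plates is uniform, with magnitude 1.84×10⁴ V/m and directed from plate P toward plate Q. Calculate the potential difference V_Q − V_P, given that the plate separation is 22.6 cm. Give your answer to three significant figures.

In a uniform field, potential decreases in the direction of E: ΔV = −E·d for a displacement d parallel to E.
Going from P to Q is a displacement of 22.6 cm along the field, so V_Q − V_P = −Ed = -4160 V.

-4160 V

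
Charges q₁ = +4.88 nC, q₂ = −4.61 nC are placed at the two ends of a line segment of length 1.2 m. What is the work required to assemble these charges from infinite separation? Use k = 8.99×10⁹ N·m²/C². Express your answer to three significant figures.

-1.69×10⁻⁷ J

The assembly work is the sum of pairwise potential energies, U = Σ_{i<j} kqᵢqⱼ/rᵢⱼ.
The separation is r = 1.20 m.
U = (-1.69×10⁻⁷) = -1.69×10⁻⁷ J.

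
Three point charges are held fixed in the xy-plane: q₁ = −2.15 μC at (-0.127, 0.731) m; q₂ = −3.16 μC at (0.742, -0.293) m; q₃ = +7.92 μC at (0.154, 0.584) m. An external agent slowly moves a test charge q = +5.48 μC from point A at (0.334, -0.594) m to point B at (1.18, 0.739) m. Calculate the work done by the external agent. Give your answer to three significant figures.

For quasistatic motion the external work equals the change in potential energy: W_ext = qΔV = q(V_B − V_A).
At A: distances to the source charges are 1.40 m, 0.507 m, 1.19 m; V_A = Σ kqᵢ/rᵢ = -1.01×10⁴ V.
At B: distances to the source charges are 1.31 m, 1.12 m, 1.04 m; V_B = Σ kqᵢ/rᵢ = 2.85×10⁴ V.
ΔV = V_B − V_A = 3.85×10⁴ V.
W_ext = qΔV = (5.48×10⁻⁶ C)(3.85×10⁴ V) = 0.211 J.

0.211 J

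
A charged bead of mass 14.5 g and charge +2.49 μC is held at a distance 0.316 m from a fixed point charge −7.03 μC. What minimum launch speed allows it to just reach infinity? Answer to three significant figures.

8.29 m/s

To just escape, total mechanical energy must reach zero at infinity: ½mv²_min + U = 0, so ½mv²_min = −U = |kQq|/r.
|U| = |kQq|/r = (8.99×10⁹ N·m²/C²)(7.03×10⁻⁶)(2.49×10⁻⁶)/(0.316) = 0.498 J.
v_min = √(2|U|/m) = √(2·0.498/0.0145) = 8.29 m/s.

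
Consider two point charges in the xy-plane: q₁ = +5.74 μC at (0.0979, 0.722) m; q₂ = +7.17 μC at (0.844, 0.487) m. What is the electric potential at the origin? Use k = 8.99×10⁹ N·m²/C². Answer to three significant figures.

1.37×10⁵ V

Electric potential is a scalar, so the contributions from each charge add algebraically: V = Σ kqᵢ/rᵢ.
Distances from the field point to each charge: r₁ = 0.729 m, r₂ = 0.974 m.
V = k[(5.74×10⁻⁶)/(0.729) + (7.17×10⁻⁶)/(0.974)] = 1.37×10⁵ V.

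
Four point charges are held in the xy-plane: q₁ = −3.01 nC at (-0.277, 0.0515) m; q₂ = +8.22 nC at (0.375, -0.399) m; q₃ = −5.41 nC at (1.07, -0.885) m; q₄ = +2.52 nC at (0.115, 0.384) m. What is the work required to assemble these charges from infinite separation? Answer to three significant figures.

The assembly work is the sum of pairwise potential energies, U = Σ_{i<j} kqᵢqⱼ/rᵢⱼ.
Pair separations: r₁₂ = 0.792 m, r₁₃ = 1.64 m, r₁₄ = 0.514 m, r₂₃ = 0.848 m, r₂₄ = 0.825 m, r₃₄ = 1.59 m.
Summing all 6 pair terms gives U = -6.47×10⁻⁷ J.

-6.47×10⁻⁷ J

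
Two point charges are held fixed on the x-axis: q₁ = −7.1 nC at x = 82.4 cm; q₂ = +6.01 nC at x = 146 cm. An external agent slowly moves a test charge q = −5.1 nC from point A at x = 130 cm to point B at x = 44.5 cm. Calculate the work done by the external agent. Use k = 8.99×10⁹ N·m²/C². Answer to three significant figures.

For quasistatic motion the external work equals the change in potential energy: W_ext = qΔV = q(V_B − V_A).
At A: distances to the source charges are 0.476 m, 0.160 m; V_A = Σ kqᵢ/rᵢ = 204 V.
At B: distances to the source charges are 0.379 m, 1.01 m; V_B = Σ kqᵢ/rᵢ = -115 V.
ΔV = V_B − V_A = -319 V.
W_ext = qΔV = (-5.10×10⁻⁹ C)(-319 V) = 1.63×10⁻⁶ J.

1.63×10⁻⁶ J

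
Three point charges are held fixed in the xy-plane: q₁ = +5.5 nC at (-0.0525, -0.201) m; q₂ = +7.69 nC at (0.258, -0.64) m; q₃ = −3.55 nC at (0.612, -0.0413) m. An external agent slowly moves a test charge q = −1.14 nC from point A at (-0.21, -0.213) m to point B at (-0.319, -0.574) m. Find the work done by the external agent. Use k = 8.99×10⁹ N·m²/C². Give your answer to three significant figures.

2.13×10⁻⁷ J

For quasistatic motion the external work equals the change in potential energy: W_ext = qΔV = q(V_B − V_A).
At A: distances to the source charges are 0.158 m, 0.634 m, 0.840 m; V_A = Σ kqᵢ/rᵢ = 384 V.
At B: distances to the source charges are 0.458 m, 0.581 m, 1.07 m; V_B = Σ kqᵢ/rᵢ = 197 V.
ΔV = V_B − V_A = -187 V.
W_ext = qΔV = (-1.14×10⁻⁹ C)(-187 V) = 2.13×10⁻⁷ J.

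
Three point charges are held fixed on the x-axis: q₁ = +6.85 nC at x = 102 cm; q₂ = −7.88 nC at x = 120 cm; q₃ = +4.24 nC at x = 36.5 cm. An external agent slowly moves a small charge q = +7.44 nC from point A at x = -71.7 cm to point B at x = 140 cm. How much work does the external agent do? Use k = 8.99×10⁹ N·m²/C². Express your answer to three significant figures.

-1.41×10⁻⁶ J

For quasistatic motion the external work equals the change in potential energy: W_ext = qΔV = q(V_B − V_A).
At A: distances to the source charges are 1.74 m, 1.92 m, 1.08 m; V_A = Σ kqᵢ/rᵢ = 33.7 V.
At B: distances to the source charges are 0.380 m, 0.200 m, 1.03 m; V_B = Σ kqᵢ/rᵢ = -155 V.
ΔV = V_B − V_A = -189 V.
W_ext = qΔV = (7.44×10⁻⁹ C)(-189 V) = -1.41×10⁻⁶ J.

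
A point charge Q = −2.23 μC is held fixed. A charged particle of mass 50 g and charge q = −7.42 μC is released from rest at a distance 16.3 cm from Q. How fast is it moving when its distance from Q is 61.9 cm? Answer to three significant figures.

5.19 m/s

Only the electrostatic force acts, so mechanical energy is conserved: ½mv² = U₁ − U₂ = kQq(1/r₁ − 1/r₂).
U₁ − U₂ = (8.99×10⁹ N·m²/C²)(-2.23×10⁻⁶ C)(-7.42×10⁻⁶ C)(1/0.163 − 1/0.619) = 0.672 J.
v = √(2·0.672/0.0500) = 5.19 m/s.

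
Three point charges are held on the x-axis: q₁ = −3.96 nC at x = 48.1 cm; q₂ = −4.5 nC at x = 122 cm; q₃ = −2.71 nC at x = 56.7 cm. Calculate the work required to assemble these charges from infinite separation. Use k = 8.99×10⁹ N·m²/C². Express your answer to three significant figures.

The work to assemble the configuration equals its total potential energy, U = Σ kqᵢqⱼ/rᵢⱼ over all pairs.
Pair separations: r₁₂ = 0.739 m, r₁₃ = 0.0860 m, r₂₃ = 0.653 m.
U = (2.17×10⁻⁷) + (1.12×10⁻⁶) + (1.68×10⁻⁷) = 1.51×10⁻⁶ J.

1.51×10⁻⁶ J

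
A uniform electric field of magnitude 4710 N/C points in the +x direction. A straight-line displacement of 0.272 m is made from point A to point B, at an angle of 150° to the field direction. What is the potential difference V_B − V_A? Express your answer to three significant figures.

1110 V

Only the component of displacement along E changes the potential: ΔV = −E·d·cosθ.
ΔV = −(4710 V/m)(0.272 m)cos150° = 1110 V.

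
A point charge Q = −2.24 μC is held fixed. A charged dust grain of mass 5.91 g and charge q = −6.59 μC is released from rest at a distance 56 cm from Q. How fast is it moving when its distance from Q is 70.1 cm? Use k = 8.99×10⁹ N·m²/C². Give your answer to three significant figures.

4.02 m/s

Only the electrostatic force acts, so mechanical energy is conserved: ½mv² = U₁ − U₂ = kQq(1/r₁ − 1/r₂).
U₁ − U₂ = (8.99×10⁹ N·m²/C²)(-2.24×10⁻⁶ C)(-6.59×10⁻⁶ C)(1/0.560 − 1/0.701) = 0.0477 J.
v = √(2·0.0477/5.91×10⁻³) = 4.02 m/s.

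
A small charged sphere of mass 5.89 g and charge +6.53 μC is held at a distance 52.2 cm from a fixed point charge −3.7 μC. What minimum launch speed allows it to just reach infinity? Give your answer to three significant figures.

11.9 m/s

To just escape, total mechanical energy must reach zero at infinity: ½mv²_min + U = 0, so ½mv²_min = −U = |kQq|/r.
|U| = |kQq|/r = (8.99×10⁹ N·m²/C²)(3.70×10⁻⁶)(6.53×10⁻⁶)/(0.522) = 0.416 J.
v_min = √(2|U|/m) = √(2·0.416/5.89×10⁻³) = 11.9 m/s.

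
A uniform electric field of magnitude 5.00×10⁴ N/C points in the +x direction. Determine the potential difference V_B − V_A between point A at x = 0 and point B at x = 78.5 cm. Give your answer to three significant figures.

-3.92×10⁴ V

In a uniform field, potential decreases in the direction of E: V_B − V_A = −E·Δx.
V_B − V_A = −(5.00×10⁴ V/m)(0.785 m) = -3.92×10⁴ V.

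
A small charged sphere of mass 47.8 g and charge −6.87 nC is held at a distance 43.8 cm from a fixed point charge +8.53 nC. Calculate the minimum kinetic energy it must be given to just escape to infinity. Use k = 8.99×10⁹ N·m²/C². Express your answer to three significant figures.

To just escape, total mechanical energy must reach zero at infinity: ½mv²_min + U = 0, so ½mv²_min = −U = |kQq|/r.
|U| = |kQq|/r = (8.99×10⁹ N·m²/C²)(8.53×10⁻⁹)(6.87×10⁻⁹)/(0.438) = 1.20×10⁻⁶ J.

1.20×10⁻⁶ J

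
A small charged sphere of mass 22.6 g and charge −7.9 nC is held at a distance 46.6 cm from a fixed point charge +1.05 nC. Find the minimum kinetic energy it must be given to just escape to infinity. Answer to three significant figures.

To just escape, total mechanical energy must reach zero at infinity: ½mv²_min + U = 0, so ½mv²_min = −U = |kQq|/r.
|U| = |kQq|/r = (8.99×10⁹ N·m²/C²)(1.05×10⁻⁹)(7.90×10⁻⁹)/(0.466) = 1.60×10⁻⁷ J.

1.60×10⁻⁷ J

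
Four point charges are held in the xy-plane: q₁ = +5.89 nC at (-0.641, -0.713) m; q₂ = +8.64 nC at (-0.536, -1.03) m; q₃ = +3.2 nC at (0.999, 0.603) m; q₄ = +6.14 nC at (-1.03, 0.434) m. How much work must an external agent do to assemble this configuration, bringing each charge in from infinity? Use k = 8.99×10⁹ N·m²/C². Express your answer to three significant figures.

The work to assemble the configuration equals its total potential energy, U = Σ kqᵢqⱼ/rᵢⱼ over all pairs.
Pair separations: r₁₂ = 0.334 m, r₁₃ = 2.10 m, r₁₄ = 1.21 m, r₂₃ = 2.24 m, r₂₄ = 1.55 m, r₃₄ = 2.04 m.
Summing all 6 pair terms gives U = 2.23×10⁻⁶ J.

2.23×10⁻⁶ J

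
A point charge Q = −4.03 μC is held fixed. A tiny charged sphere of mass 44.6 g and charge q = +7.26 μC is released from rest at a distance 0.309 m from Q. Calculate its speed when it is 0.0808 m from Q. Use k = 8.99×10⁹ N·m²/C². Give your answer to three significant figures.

10.4 m/s

Only the electrostatic force acts, so mechanical energy is conserved: ½mv² = U₁ − U₂ = kQq(1/r₁ − 1/r₂).
U₁ − U₂ = (8.99×10⁹ N·m²/C²)(-4.03×10⁻⁶ C)(7.26×10⁻⁶ C)(1/0.309 − 1/0.0808) = 2.40 J.
v = √(2·2.40/0.0446) = 10.4 m/s.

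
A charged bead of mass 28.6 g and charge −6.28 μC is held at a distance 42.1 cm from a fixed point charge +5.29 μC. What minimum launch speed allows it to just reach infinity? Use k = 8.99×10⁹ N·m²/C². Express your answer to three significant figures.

To just escape, total mechanical energy must reach zero at infinity: ½mv²_min + U = 0, so ½mv²_min = −U = |kQq|/r.
|U| = |kQq|/r = (8.99×10⁹ N·m²/C²)(5.29×10⁻⁶)(6.28×10⁻⁶)/(0.421) = 0.709 J.
v_min = √(2|U|/m) = √(2·0.709/0.0286) = 7.04 m/s.

7.04 m/s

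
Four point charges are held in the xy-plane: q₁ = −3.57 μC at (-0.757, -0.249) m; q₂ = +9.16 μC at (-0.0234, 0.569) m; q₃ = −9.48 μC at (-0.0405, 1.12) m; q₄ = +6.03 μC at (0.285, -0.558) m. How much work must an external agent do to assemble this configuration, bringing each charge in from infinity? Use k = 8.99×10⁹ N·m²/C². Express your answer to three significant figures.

-1.54 J

The work to assemble the configuration equals its total potential energy, U = Σ kqᵢqⱼ/rᵢⱼ over all pairs.
Pair separations: r₁₂ = 1.10 m, r₁₃ = 1.55 m, r₁₄ = 1.09 m, r₂₃ = 0.551 m, r₂₄ = 1.17 m, r₃₄ = 1.71 m.
Summing all 6 pair terms gives U = -1.54 J.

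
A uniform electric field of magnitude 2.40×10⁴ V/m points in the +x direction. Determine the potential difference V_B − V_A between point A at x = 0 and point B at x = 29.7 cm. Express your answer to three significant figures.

-7130 V

In a uniform field, potential decreases in the direction of E: V_B − V_A = −E·Δx.
V_B − V_A = −(2.40×10⁴ V/m)(0.297 m) = -7130 V.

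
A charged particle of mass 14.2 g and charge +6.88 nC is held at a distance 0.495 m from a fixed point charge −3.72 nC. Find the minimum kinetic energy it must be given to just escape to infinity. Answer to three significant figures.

4.65×10⁻⁷ J

To just escape, total mechanical energy must reach zero at infinity: ½mv²_min + U = 0, so ½mv²_min = −U = |kQq|/r.
|U| = |kQq|/r = (8.99×10⁹ N·m²/C²)(3.72×10⁻⁹)(6.88×10⁻⁹)/(0.495) = 4.65×10⁻⁷ J.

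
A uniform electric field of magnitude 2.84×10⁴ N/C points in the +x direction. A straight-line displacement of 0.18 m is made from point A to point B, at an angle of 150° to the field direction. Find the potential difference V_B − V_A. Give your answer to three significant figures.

4430 V

Only the component of displacement along E changes the potential: ΔV = −E·d·cosθ.
ΔV = −(2.84×10⁴ V/m)(0.180 m)cos150° = 4430 V.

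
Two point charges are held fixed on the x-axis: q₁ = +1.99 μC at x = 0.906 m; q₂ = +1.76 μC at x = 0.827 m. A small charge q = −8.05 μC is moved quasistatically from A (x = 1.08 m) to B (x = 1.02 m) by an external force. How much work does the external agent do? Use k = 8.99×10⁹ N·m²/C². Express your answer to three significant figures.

For quasistatic motion the external work equals the change in potential energy: W_ext = qΔV = q(V_B − V_A).
At A: distances to the source charges are 0.174 m, 0.253 m; V_A = Σ kqᵢ/rᵢ = 1.65×10⁵ V.
At B: distances to the source charges are 0.114 m, 0.193 m; V_B = Σ kqᵢ/rᵢ = 2.39×10⁵ V.
ΔV = V_B − V_A = 7.36×10⁴ V.
W_ext = qΔV = (-8.05×10⁻⁶ C)(7.36×10⁴ V) = -0.592 J.

-0.592 J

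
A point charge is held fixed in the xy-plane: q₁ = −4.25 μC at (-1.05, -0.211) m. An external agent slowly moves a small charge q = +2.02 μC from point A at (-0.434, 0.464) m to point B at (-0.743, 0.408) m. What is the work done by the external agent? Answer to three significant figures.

For quasistatic motion the external work equals the change in potential energy: W_ext = qΔV = q(V_B − V_A).
At A: distance to the source charge is 0.914 m; V_A = kq₁/r = -4.18×10⁴ V.
At B: distance to the source charge is 0.691 m; V_B = kq₁/r = -5.53×10⁴ V.
ΔV = V_B − V_A = -1.35×10⁴ V.
W_ext = qΔV = (2.02×10⁻⁶ C)(-1.35×10⁴ V) = -0.0272 J.

-0.0272 J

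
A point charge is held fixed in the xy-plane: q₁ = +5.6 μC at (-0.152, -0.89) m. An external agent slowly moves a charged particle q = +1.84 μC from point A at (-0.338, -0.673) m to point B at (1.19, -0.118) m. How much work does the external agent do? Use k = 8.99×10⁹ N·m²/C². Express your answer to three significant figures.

For quasistatic motion the external work equals the change in potential energy: W_ext = qΔV = q(V_B − V_A).
At A: distance to the source charge is 0.286 m; V_A = kq₁/r = 1.76×10⁵ V.
At B: distance to the source charge is 1.55 m; V_B = kq₁/r = 3.25×10⁴ V.
ΔV = V_B − V_A = -1.44×10⁵ V.
W_ext = qΔV = (1.84×10⁻⁶ C)(-1.44×10⁵ V) = -0.264 J.

-0.264 J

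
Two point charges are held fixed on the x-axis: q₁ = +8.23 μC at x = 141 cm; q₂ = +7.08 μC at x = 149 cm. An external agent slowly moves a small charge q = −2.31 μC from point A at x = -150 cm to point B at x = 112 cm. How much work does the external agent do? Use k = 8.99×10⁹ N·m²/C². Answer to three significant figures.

For quasistatic motion the external work equals the change in potential energy: W_ext = qΔV = q(V_B − V_A).
At A: distances to the source charges are 2.91 m, 2.99 m; V_A = Σ kqᵢ/rᵢ = 4.67×10⁴ V.
At B: distances to the source charges are 0.290 m, 0.370 m; V_B = Σ kqᵢ/rᵢ = 4.27×10⁵ V.
ΔV = V_B − V_A = 3.80×10⁵ V.
W_ext = qΔV = (-2.31×10⁻⁶ C)(3.80×10⁵ V) = -0.879 J.

-0.879 J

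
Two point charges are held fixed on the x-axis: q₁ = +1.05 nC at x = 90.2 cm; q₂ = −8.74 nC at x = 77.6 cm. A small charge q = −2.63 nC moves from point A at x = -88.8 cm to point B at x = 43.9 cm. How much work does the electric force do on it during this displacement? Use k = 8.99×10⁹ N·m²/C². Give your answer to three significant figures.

-4.49×10⁻⁷ J

The work done by the electric force is W_field = −ΔU = −q(V_B − V_A) = q(V_A − V_B).
At A: distances to the source charges are 1.79 m, 1.66 m; V_A = Σ kqᵢ/rᵢ = -41.9 V.
At B: distances to the source charges are 0.463 m, 0.337 m; V_B = Σ kqᵢ/rᵢ = -213 V.
ΔV = V_B − V_A = -171 V.
W_field = −qΔV = −(-2.63×10⁻⁹ C)(-171 V) = -4.49×10⁻⁷ J.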